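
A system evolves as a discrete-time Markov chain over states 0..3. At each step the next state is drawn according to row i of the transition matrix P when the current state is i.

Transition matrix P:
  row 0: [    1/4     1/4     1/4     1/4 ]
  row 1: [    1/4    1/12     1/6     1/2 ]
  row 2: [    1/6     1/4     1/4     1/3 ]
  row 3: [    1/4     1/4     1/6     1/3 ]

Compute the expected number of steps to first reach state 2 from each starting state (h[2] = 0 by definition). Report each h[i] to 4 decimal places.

h = [4.8889, 5.3333, 0.0000, 5.3333]

First-step conditioning: h[2] = 0; for i ≠ 2, h[i] = 1 + Σ_k P[i][k]·h[k].
  h[0] = 1 + 1/4·h[0] + 1/4·h[1] + 1/4·h[3]
  h[1] = 1 + 1/4·h[0] + 1/12·h[1] + 1/2·h[3]
  h[3] = 1 + 1/4·h[0] + 1/4·h[1] + 1/3·h[3]
Solving the 3×3 linear system over states ≠ 2 gives exactly h = [44/9, 16/3, 0, 16/3] (h[2] = 0 is the target).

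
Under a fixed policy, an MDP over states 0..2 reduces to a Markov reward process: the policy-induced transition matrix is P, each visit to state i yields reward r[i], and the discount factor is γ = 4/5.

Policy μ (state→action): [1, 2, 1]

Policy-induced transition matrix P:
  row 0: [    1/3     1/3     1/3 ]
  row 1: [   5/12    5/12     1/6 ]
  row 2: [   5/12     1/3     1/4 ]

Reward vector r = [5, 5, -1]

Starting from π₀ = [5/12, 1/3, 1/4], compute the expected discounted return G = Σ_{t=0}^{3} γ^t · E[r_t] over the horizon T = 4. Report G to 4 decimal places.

t=0: π = [0.4167, 0.3333, 0.2500], E[r] = 3.5000, γ^t·E[r] = 3.500000, running G = 3.500000
t=1: π = [0.3819, 0.3611, 0.2569], E[r] = 3.4583, γ^t·E[r] = 2.766667, running G = 6.266667
t=2: π = [0.3848, 0.3634, 0.2517], E[r] = 3.4896, γ^t·E[r] = 2.233333, running G = 8.500000
t=3: π = [0.3846, 0.3636, 0.2518], E[r] = 3.4893, γ^t·E[r] = 1.786519, running G = 10.286519

G = 10.2865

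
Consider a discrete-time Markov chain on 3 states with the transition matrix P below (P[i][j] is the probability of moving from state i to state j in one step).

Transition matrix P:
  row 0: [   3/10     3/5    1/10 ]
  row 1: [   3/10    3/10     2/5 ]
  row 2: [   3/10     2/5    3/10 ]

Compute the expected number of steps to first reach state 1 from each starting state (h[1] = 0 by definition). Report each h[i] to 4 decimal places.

h = [1.7391, 0.0000, 2.1739]

First-step conditioning: h[1] = 0; for i ≠ 1, h[i] = 1 + Σ_k P[i][k]·h[k].
  h[0] = 1 + 3/10·h[0] + 1/10·h[2]
  h[2] = 1 + 3/10·h[0] + 3/10·h[2]
Solving the 2×2 linear system over states ≠ 1 gives exactly h = [40/23, 0, 50/23] (h[1] = 0 is the target).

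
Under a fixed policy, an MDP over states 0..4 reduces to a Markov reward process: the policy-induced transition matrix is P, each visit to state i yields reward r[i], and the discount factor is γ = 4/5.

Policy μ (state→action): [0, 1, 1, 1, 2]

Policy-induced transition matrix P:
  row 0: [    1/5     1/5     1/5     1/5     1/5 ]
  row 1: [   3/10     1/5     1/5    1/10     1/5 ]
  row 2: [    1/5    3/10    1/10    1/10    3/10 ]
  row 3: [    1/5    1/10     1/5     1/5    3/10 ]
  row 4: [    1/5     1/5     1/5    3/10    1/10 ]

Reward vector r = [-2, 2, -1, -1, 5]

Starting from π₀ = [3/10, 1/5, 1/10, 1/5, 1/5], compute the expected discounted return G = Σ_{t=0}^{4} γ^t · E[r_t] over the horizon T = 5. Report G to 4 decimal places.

G = 2.0414

t=0: π = [0.3000, 0.2000, 0.1000, 0.2000, 0.2000], E[r] = 0.5000, γ^t·E[r] = 0.500000, running G = 0.500000
t=1: π = [0.2200, 0.1900, 0.1900, 0.1900, 0.2100], E[r] = 0.6100, γ^t·E[r] = 0.488000, running G = 0.988000
t=2: π = [0.2190, 0.2000, 0.1810, 0.1830, 0.2170], E[r] = 0.6830, γ^t·E[r] = 0.437120, running G = 1.425120
t=3: π = [0.2200, 0.1998, 0.1819, 0.1836, 0.2147], E[r] = 0.6676, γ^t·E[r] = 0.341811, running G = 1.766931
t=4: π = [0.2200, 0.1998, 0.1818, 0.1833, 0.2151], E[r] = 0.6700, γ^t·E[r] = 0.274428, running G = 2.041359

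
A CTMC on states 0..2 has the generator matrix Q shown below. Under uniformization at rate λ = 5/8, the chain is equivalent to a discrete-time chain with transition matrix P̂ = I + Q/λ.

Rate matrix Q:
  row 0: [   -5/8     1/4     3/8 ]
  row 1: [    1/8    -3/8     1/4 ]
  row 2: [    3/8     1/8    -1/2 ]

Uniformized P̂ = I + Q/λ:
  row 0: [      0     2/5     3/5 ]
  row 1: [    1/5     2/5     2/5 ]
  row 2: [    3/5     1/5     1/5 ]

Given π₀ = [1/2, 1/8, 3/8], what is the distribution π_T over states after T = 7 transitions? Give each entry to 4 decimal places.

π = [0.2935, 0.3237, 0.3828]

t=0: π = [0.5000, 0.1250, 0.3750]
t=1: π = [0.2500, 0.3250, 0.4250]
t=2: π = [0.3200, 0.3150, 0.3650]
t=3: π = [0.2820, 0.3270, 0.3910]
t=4: π = [0.3000, 0.3218, 0.3782]
t=5: π = [0.2913, 0.3244, 0.3844]
t=6: π = [0.2955, 0.3231, 0.3814]
t=7: π = [0.2935, 0.3237, 0.3828]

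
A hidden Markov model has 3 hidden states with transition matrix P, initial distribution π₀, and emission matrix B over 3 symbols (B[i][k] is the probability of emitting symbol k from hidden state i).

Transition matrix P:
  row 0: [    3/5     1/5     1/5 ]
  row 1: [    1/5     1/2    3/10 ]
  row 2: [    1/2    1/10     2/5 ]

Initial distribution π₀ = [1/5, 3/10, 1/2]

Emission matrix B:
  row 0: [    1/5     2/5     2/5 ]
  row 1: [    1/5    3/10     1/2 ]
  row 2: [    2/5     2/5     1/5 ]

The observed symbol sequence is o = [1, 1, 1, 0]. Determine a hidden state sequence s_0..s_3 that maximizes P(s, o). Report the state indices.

t=0: δ = [8.000e-02, 9.000e-02, 2.000e-01]  (obs o_0=1)
t=1: δ = [4.000e-02, 1.350e-02, 3.200e-02]  ψ = [2, 1, 2]  (obs o_1=1)
t=2: δ = [9.600e-03, 2.400e-03, 5.120e-03]  ψ = [0, 0, 2]  (obs o_2=1)
t=3: δ = [1.152e-03, 3.840e-04, 8.192e-04]  ψ = [0, 0, 2]  (obs o_3=0)
backtrack: best end state = 0; path = [2, 0, 0, 0]

path = [2, 0, 0, 0]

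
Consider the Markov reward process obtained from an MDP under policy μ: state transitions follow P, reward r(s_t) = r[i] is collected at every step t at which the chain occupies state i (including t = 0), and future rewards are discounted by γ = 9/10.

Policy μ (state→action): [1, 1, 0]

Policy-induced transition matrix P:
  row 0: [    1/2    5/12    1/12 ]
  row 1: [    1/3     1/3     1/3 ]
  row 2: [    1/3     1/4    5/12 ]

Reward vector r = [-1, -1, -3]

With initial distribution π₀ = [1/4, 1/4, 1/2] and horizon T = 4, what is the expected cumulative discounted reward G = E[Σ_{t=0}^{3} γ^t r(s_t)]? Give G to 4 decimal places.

t=0: π = [0.2500, 0.2500, 0.5000], E[r] = -2.0000, γ^t·E[r] = -2.000000, running G = -2.000000
t=1: π = [0.3750, 0.3125, 0.3125], E[r] = -1.6250, γ^t·E[r] = -1.462500, running G = -3.462500
t=2: π = [0.3958, 0.3385, 0.2656], E[r] = -1.5313, γ^t·E[r] = -1.240313, running G = -4.702813
t=3: π = [0.3993, 0.3442, 0.2565], E[r] = -1.5130, γ^t·E[r] = -1.102992, running G = -5.805805

G = -5.8058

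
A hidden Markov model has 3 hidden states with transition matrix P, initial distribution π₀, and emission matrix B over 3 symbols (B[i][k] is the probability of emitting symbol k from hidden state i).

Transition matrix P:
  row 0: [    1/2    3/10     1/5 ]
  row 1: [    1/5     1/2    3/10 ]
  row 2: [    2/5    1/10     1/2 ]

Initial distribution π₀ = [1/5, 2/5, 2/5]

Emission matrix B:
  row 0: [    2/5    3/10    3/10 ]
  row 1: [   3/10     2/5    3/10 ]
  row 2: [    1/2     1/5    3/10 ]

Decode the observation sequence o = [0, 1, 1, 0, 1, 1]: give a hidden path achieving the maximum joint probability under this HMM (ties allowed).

path = [1, 1, 1, 1, 1, 1]

t=0: δ = [8.000e-02, 1.200e-01, 2.000e-01]  (obs o_0=0)
t=1: δ = [2.400e-02, 2.400e-02, 2.000e-02]  ψ = [2, 1, 2]  (obs o_1=1)
t=2: δ = [3.600e-03, 4.800e-03, 2.000e-03]  ψ = [0, 1, 2]  (obs o_2=1)
t=3: δ = [7.200e-04, 7.200e-04, 7.200e-04]  ψ = [0, 1, 1]  (obs o_3=0)
t=4: δ = [1.080e-04, 1.440e-04, 7.200e-05]  ψ = [0, 1, 2]  (obs o_4=1)
t=5: δ = [1.620e-05, 2.880e-05, 8.640e-06]  ψ = [0, 1, 1]  (obs o_5=1)
backtrack: best end state = 1; path = [1, 1, 1, 1, 1, 1]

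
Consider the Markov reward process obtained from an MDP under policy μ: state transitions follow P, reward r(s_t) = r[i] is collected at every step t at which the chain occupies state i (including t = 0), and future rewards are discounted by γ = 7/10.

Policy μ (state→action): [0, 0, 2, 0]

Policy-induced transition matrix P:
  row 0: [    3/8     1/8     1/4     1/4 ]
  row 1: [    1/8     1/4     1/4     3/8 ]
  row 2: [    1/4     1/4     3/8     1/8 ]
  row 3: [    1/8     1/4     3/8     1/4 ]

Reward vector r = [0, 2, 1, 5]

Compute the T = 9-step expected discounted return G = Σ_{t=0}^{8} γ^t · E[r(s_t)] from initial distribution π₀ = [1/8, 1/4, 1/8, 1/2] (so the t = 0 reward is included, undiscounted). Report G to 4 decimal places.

G = 7.5521

t=0: π = [0.1250, 0.2500, 0.1250, 0.5000], E[r] = 3.1250, γ^t·E[r] = 3.125000, running G = 3.125000
t=1: π = [0.1719, 0.2344, 0.3281, 0.2656], E[r] = 2.1250, γ^t·E[r] = 1.487500, running G = 4.612500
t=2: π = [0.2090, 0.2285, 0.3242, 0.2383], E[r] = 1.9727, γ^t·E[r] = 0.966602, running G = 5.579102
t=3: π = [0.2178, 0.2239, 0.3203, 0.2380], E[r] = 1.9583, γ^t·E[r] = 0.671680, running G = 6.250782
t=4: π = [0.2195, 0.2228, 0.3198, 0.2379], E[r] = 1.9551, γ^t·E[r] = 0.469414, running G = 6.720196
t=5: π = [0.2198, 0.2226, 0.3197, 0.2379], E[r] = 1.9542, γ^t·E[r] = 0.328444, running G = 7.048641
t=6: π = [0.2199, 0.2225, 0.3197, 0.2379], E[r] = 1.9540, γ^t·E[r] = 0.229888, running G = 7.278529
t=7: π = [0.2199, 0.2225, 0.3197, 0.2379], E[r] = 1.9540, γ^t·E[r] = 0.160918, running G = 7.439447
t=8: π = [0.2199, 0.2225, 0.3197, 0.2379], E[r] = 1.9540, γ^t·E[r] = 0.112642, running G = 7.552089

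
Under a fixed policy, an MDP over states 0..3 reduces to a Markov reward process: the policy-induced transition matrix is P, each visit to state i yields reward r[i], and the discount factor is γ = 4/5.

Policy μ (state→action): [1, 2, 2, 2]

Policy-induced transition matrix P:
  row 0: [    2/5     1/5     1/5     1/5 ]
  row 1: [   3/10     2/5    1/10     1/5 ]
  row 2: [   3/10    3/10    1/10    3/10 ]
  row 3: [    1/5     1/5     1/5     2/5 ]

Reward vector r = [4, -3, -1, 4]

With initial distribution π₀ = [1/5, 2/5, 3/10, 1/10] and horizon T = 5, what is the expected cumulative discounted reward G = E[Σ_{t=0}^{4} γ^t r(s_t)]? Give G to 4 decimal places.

G = 2.6921

t=0: π = [0.2000, 0.4000, 0.3000, 0.1000], E[r] = -0.3000, γ^t·E[r] = -0.300000, running G = -0.300000
t=1: π = [0.3100, 0.3100, 0.1300, 0.2500], E[r] = 1.1800, γ^t·E[r] = 0.944000, running G = 0.644000
t=2: π = [0.3060, 0.2750, 0.1560, 0.2630], E[r] = 1.2950, γ^t·E[r] = 0.828800, running G = 1.472800
t=3: π = [0.3043, 0.2706, 0.1569, 0.2682], E[r] = 1.3213, γ^t·E[r] = 0.676506, running G = 2.149306
t=4: π = [0.3036, 0.2698, 0.1573, 0.2693], E[r] = 1.3251, γ^t·E[r] = 0.542753, running G = 2.692058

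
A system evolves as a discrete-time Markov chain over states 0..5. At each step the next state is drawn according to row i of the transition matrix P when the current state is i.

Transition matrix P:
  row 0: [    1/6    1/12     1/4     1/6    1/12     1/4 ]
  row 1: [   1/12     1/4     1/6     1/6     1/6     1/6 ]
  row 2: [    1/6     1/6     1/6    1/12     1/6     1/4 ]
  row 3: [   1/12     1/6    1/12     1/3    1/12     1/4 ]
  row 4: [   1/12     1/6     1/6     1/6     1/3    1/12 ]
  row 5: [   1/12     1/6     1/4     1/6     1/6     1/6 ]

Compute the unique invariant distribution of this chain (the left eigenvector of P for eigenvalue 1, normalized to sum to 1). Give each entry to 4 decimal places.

π = [0.1069, 0.1721, 0.1763, 0.1824, 0.1711, 0.1912]

Balance equations π_j = Σ_i π_i·P[i][j]:
  π_0 = 1/6·π_0 + 1/12·π_1 + 1/6·π_2 + 1/12·π_3 + 1/12·π_4 + 1/12·π_5
  π_1 = 1/12·π_0 + 1/4·π_1 + 1/6·π_2 + 1/6·π_3 + 1/6·π_4 + 1/6·π_5
  π_2 = 1/4·π_0 + 1/6·π_1 + 1/6·π_2 + 1/12·π_3 + 1/6·π_4 + 1/4·π_5
  π_3 = 1/6·π_0 + 1/6·π_1 + 1/12·π_2 + 1/3·π_3 + 1/6·π_4 + 1/6·π_5
  π_4 = 1/12·π_0 + 1/6·π_1 + 1/6·π_2 + 1/12·π_3 + 1/3·π_4 + 1/6·π_5
  normalize: π_0 + π_1 + π_2 + π_3 + π_4 + π_5 = 1
Solving the linear system gives exactly π = [16553/154791, 26639/154791, 27292/154791, 28229/154791, 26480/154791, 9866/51597].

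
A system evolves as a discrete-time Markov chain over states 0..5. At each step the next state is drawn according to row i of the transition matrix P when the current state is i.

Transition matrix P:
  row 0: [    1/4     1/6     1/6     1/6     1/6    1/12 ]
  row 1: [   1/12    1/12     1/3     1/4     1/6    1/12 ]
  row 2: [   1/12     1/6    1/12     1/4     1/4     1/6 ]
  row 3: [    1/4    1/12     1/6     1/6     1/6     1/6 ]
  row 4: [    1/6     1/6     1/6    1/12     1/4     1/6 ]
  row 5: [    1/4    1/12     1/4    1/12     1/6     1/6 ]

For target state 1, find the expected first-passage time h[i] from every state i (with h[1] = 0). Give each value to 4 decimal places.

First-step conditioning: h[1] = 0; for i ≠ 1, h[i] = 1 + Σ_k P[i][k]·h[k].
  h[0] = 1 + 1/4·h[0] + 1/6·h[2] + 1/6·h[3] + 1/6·h[4] + 1/12·h[5]
  h[2] = 1 + 1/12·h[0] + 1/12·h[2] + 1/4·h[3] + 1/4·h[4] + 1/6·h[5]
  h[3] = 1 + 1/4·h[0] + 1/6·h[2] + 1/6·h[3] + 1/6·h[4] + 1/6·h[5]
  h[4] = 1 + 1/6·h[0] + 1/6·h[2] + 1/12·h[3] + 1/4·h[4] + 1/6·h[5]
  h[5] = 1 + 1/4·h[0] + 1/4·h[2] + 1/12·h[3] + 1/6·h[4] + 1/6·h[5]
Solving the 5×5 linear system over states ≠ 1 gives exactly h = [226380/32257, 0, 229404/32257, 246828/32257, 226248/32257, 245376/32257] (h[1] = 0 is the target).

h = [7.0180, 0.0000, 7.1118, 7.6519, 7.0139, 7.6069]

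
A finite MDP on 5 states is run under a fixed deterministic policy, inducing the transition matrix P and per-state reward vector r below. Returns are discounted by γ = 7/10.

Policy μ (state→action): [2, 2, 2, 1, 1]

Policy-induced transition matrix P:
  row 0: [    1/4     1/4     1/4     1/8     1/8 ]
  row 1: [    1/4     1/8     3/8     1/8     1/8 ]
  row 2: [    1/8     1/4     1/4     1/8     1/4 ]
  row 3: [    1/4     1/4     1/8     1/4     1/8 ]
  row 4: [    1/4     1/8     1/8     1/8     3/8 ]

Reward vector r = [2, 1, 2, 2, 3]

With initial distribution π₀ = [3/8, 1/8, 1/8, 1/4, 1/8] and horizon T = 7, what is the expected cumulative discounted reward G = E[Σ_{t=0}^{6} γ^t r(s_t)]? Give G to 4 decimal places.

G = 6.0859

t=0: π = [0.3750, 0.1250, 0.1250, 0.2500, 0.1250], E[r] = 2.0000, γ^t·E[r] = 2.000000, running G = 2.000000
t=1: π = [0.2344, 0.2188, 0.2188, 0.1563, 0.1719], E[r] = 1.9531, γ^t·E[r] = 1.367188, running G = 3.367188
t=2: π = [0.2227, 0.2012, 0.2363, 0.1445, 0.1953], E[r] = 1.9941, γ^t·E[r] = 0.977129, running G = 4.344316
t=3: π = [0.2205, 0.2004, 0.2327, 0.1431, 0.2034], E[r] = 2.0029, γ^t·E[r] = 0.687005, running G = 5.031321
t=4: π = [0.2209, 0.1995, 0.2318, 0.1429, 0.2049], E[r] = 2.0054, γ^t·E[r] = 0.481497, running G = 5.512818
t=5: π = [0.2210, 0.1994, 0.2315, 0.1429, 0.2052], E[r] = 2.0058, γ^t·E[r] = 0.337107, running G = 5.849926
t=6: π = [0.2211, 0.1994, 0.2314, 0.1429, 0.2052], E[r] = 2.0058, γ^t·E[r] = 0.235982, running G = 6.085908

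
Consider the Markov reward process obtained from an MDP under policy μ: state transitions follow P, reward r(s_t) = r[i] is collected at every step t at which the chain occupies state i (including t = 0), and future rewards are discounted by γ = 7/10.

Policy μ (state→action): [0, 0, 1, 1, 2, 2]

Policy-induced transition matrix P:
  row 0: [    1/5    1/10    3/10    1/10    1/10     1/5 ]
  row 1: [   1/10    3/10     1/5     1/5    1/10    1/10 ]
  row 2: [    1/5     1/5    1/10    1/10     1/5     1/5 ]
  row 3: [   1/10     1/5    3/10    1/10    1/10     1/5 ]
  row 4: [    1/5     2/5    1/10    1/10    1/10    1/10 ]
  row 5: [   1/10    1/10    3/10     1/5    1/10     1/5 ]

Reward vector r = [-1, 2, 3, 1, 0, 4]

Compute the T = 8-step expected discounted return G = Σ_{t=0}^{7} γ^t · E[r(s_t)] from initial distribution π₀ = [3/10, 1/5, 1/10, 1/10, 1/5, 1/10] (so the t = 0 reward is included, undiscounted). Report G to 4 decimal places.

G = 4.5744

t=0: π = [0.3000, 0.2000, 0.1000, 0.1000, 0.2000, 0.1000], E[r] = 0.9000, γ^t·E[r] = 0.900000, running G = 0.900000
t=1: π = [0.1600, 0.2200, 0.2200, 0.1300, 0.1100, 0.1600], E[r] = 1.7100, γ^t·E[r] = 1.197000, running G = 2.097000
t=2: π = [0.1490, 0.2120, 0.2120, 0.1380, 0.1220, 0.1670], E[r] = 1.7170, γ^t·E[r] = 0.841330, running G = 2.938330
t=3: π = [0.1483, 0.2140, 0.2120, 0.1379, 0.1212, 0.1666], E[r] = 1.7200, γ^t·E[r] = 0.589960, running G = 3.528290
t=4: π = [0.1482, 0.2142, 0.2120, 0.1381, 0.1212, 0.1665], E[r] = 1.7200, γ^t·E[r] = 0.412974, running G = 3.941264
t=5: π = [0.1481, 0.2142, 0.2120, 0.1381, 0.1212, 0.1665], E[r] = 1.7200, γ^t·E[r] = 0.289086, running G = 4.230351
t=6: π = [0.1481, 0.2142, 0.2120, 0.1381, 0.1212, 0.1665], E[r] = 1.7200, γ^t·E[r] = 0.202360, running G = 4.432711
t=7: π = [0.1481, 0.2142, 0.2120, 0.1381, 0.1212, 0.1665], E[r] = 1.7200, γ^t·E[r] = 0.141652, running G = 4.574363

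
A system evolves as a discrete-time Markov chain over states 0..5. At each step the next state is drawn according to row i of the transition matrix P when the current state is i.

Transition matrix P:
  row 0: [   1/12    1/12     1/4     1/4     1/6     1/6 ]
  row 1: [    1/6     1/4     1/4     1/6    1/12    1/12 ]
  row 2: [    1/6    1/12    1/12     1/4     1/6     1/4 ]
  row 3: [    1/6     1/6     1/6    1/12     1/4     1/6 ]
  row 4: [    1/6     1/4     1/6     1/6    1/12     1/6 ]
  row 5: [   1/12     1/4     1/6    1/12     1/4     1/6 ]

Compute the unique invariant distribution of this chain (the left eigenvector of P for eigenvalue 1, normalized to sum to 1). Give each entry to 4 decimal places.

Balance equations π_j = Σ_i π_i·P[i][j]:
  π_0 = 1/12·π_0 + 1/6·π_1 + 1/6·π_2 + 1/6·π_3 + 1/6·π_4 + 1/12·π_5
  π_1 = 1/12·π_0 + 1/4·π_1 + 1/12·π_2 + 1/6·π_3 + 1/4·π_4 + 1/4·π_5
  π_2 = 1/4·π_0 + 1/4·π_1 + 1/12·π_2 + 1/6·π_3 + 1/6·π_4 + 1/6·π_5
  π_3 = 1/4·π_0 + 1/6·π_1 + 1/4·π_2 + 1/12·π_3 + 1/6·π_4 + 1/12·π_5
  π_4 = 1/6·π_0 + 1/12·π_1 + 1/6·π_2 + 1/4·π_3 + 1/12·π_4 + 1/4·π_5
  normalize: π_0 + π_1 + π_2 + π_3 + π_4 + π_5 = 1
Solving the linear system gives exactly π = [15104/107081, 58753/321243, 57427/321243, 53215/321243, 17702/107081, 1370/8237].

π = [0.1411, 0.1829, 0.1788, 0.1657, 0.1653, 0.1663]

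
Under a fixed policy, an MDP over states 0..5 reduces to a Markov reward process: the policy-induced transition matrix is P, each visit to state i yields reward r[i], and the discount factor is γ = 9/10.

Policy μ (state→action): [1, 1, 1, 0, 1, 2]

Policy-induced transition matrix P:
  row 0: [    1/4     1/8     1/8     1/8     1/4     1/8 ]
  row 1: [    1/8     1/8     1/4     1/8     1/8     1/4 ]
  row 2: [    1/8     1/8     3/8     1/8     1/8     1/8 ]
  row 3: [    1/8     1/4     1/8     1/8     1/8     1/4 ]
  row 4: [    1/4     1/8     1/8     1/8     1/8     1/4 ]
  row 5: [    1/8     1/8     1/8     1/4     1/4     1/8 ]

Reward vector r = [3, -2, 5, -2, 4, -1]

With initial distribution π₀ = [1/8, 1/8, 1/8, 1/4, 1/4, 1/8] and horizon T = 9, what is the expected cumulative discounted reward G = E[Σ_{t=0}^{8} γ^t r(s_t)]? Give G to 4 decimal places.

G = 7.9583

t=0: π = [0.1250, 0.1250, 0.1250, 0.2500, 0.2500, 0.1250], E[r] = 1.1250, γ^t·E[r] = 1.125000, running G = 1.125000
t=1: π = [0.1719, 0.1563, 0.1719, 0.1406, 0.1563, 0.2031], E[r] = 1.2031, γ^t·E[r] = 1.082813, running G = 2.207813
t=2: π = [0.1660, 0.1426, 0.1875, 0.1504, 0.1719, 0.1816], E[r] = 1.3555, γ^t·E[r] = 1.097930, running G = 3.305742
t=3: π = [0.1672, 0.1438, 0.1897, 0.1477, 0.1685, 0.1831], E[r] = 1.3579, γ^t·E[r] = 0.989917, running G = 4.295659
t=4: π = [0.1670, 0.1435, 0.1904, 0.1479, 0.1688, 0.1825], E[r] = 1.3629, γ^t·E[r] = 0.894169, running G = 5.189827
t=5: π = [0.1670, 0.1435, 0.1905, 0.1478, 0.1687, 0.1825], E[r] = 1.3632, γ^t·E[r] = 0.804948, running G = 5.994775
t=6: π = [0.1670, 0.1435, 0.1906, 0.1478, 0.1687, 0.1825], E[r] = 1.3634, γ^t·E[r] = 0.724555, running G = 6.719330
t=7: π = [0.1670, 0.1435, 0.1906, 0.1478, 0.1687, 0.1825], E[r] = 1.3634, γ^t·E[r] = 0.652111, running G = 7.371440
t=8: π = [0.1670, 0.1435, 0.1906, 0.1478, 0.1687, 0.1825], E[r] = 1.3634, γ^t·E[r] = 0.586903, running G = 7.958344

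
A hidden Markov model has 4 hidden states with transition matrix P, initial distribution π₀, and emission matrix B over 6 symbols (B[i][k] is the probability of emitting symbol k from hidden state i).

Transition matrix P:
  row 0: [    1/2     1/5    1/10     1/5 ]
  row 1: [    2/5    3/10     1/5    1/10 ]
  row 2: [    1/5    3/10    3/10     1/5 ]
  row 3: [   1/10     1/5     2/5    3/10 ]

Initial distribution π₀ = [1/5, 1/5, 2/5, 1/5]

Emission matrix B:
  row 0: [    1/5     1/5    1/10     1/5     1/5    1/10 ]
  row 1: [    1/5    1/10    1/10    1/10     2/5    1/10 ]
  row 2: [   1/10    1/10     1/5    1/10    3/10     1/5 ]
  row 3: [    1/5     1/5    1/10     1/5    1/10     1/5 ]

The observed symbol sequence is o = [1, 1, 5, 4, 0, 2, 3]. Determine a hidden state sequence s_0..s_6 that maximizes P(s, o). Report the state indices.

path = [0, 0, 0, 0, 0, 0, 0]

t=0: δ = [4.000e-02, 2.000e-02, 4.000e-02, 4.000e-02]  (obs o_0=1)
t=1: δ = [4.000e-03, 1.200e-03, 1.600e-03, 2.400e-03]  ψ = [0, 2, 3, 3]  (obs o_1=1)
t=2: δ = [2.000e-04, 8.000e-05, 1.920e-04, 1.600e-04]  ψ = [0, 0, 3, 0]  (obs o_2=5)
t=3: δ = [2.000e-05, 2.304e-05, 1.920e-05, 4.800e-06]  ψ = [0, 2, 3, 3]  (obs o_3=4)
t=4: δ = [2.000e-06, 1.382e-06, 5.760e-07, 8.000e-07]  ψ = [0, 1, 2, 0]  (obs o_4=0)
t=5: δ = [1.000e-07, 4.147e-08, 6.400e-08, 4.000e-08]  ψ = [0, 1, 3, 0]  (obs o_5=2)
t=6: δ = [1.000e-08, 2.000e-09, 1.920e-09, 4.000e-09]  ψ = [0, 0, 2, 0]  (obs o_6=3)
backtrack: best end state = 0; path = [0, 0, 0, 0, 0, 0, 0]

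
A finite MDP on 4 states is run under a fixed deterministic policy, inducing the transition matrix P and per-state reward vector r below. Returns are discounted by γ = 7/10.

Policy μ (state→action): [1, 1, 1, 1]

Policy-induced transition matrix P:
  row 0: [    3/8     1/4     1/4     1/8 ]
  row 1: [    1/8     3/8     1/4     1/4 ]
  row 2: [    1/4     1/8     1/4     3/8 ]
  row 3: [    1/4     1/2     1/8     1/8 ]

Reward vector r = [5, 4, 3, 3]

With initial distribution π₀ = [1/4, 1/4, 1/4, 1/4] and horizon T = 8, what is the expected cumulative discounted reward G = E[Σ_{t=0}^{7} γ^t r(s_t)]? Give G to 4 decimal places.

t=0: π = [0.2500, 0.2500, 0.2500, 0.2500], E[r] = 3.7500, γ^t·E[r] = 3.750000, running G = 3.750000
t=1: π = [0.2500, 0.3125, 0.2188, 0.2188], E[r] = 3.8125, γ^t·E[r] = 2.668750, running G = 6.418750
t=2: π = [0.2422, 0.3164, 0.2227, 0.2188], E[r] = 3.8008, γ^t·E[r] = 1.862383, running G = 8.281133
t=3: π = [0.2407, 0.3164, 0.2227, 0.2202], E[r] = 3.7979, γ^t·E[r] = 1.302663, running G = 9.583796
t=4: π = [0.2405, 0.3168, 0.2225, 0.2202], E[r] = 3.7979, γ^t·E[r] = 0.911864, running G = 10.495660
t=5: π = [0.2405, 0.3168, 0.2225, 0.2202], E[r] = 3.7978, γ^t·E[r] = 0.638293, running G = 11.133953
t=6: π = [0.2405, 0.3168, 0.2225, 0.2202], E[r] = 3.7978, γ^t·E[r] = 0.446802, running G = 11.580756
t=7: π = [0.2405, 0.3169, 0.2225, 0.2202], E[r] = 3.7978, γ^t·E[r] = 0.312761, running G = 11.893517

G = 11.8935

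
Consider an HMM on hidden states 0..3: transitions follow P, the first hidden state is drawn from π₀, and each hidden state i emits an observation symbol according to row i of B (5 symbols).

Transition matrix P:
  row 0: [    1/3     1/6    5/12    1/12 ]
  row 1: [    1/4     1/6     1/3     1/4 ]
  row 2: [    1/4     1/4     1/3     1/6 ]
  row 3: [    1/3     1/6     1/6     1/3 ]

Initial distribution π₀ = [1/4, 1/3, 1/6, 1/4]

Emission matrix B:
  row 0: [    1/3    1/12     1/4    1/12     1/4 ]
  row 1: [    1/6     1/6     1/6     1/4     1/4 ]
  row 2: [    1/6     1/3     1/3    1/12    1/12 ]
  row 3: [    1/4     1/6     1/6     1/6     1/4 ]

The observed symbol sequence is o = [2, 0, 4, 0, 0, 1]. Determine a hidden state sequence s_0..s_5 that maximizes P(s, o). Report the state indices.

t=0: δ = [6.250e-02, 5.556e-02, 5.556e-02, 4.167e-02]  (obs o_0=2)
t=1: δ = [6.944e-03, 2.315e-03, 4.340e-03, 3.472e-03]  ψ = [0, 2, 0, 1]  (obs o_1=0)
t=2: δ = [5.787e-04, 2.894e-04, 2.411e-04, 2.894e-04]  ψ = [0, 0, 0, 3]  (obs o_2=4)
t=3: δ = [6.430e-05, 1.608e-05, 4.019e-05, 2.411e-05]  ψ = [0, 0, 0, 3]  (obs o_3=0)
t=4: δ = [7.144e-06, 1.786e-06, 4.465e-06, 2.009e-06]  ψ = [0, 0, 0, 3]  (obs o_4=0)
t=5: δ = [1.985e-07, 1.985e-07, 9.923e-07, 1.240e-07]  ψ = [0, 0, 0, 2]  (obs o_5=1)
backtrack: best end state = 2; path = [0, 0, 0, 0, 0, 2]

path = [0, 0, 0, 0, 0, 2]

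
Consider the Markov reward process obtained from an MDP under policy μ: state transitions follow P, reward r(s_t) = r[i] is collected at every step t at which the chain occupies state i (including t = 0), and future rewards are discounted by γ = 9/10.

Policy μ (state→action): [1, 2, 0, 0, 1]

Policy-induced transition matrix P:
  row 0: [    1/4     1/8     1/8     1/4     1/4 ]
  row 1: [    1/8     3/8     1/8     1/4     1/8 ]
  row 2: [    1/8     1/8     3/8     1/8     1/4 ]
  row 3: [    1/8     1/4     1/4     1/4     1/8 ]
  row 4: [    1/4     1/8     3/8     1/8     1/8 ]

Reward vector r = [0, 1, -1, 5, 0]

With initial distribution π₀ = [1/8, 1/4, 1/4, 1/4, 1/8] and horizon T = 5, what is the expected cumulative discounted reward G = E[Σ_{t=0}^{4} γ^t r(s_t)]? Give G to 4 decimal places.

t=0: π = [0.1250, 0.2500, 0.2500, 0.2500, 0.1250], E[r] = 1.2500, γ^t·E[r] = 1.250000, running G = 1.250000
t=1: π = [0.1563, 0.2188, 0.2500, 0.2031, 0.1719], E[r] = 0.9844, γ^t·E[r] = 0.885938, running G = 2.135938
t=2: π = [0.1660, 0.2051, 0.2559, 0.1973, 0.1758], E[r] = 0.9355, γ^t·E[r] = 0.757793, running G = 2.893730
t=3: π = [0.1677, 0.2009, 0.2576, 0.1960, 0.1777], E[r] = 0.9236, γ^t·E[r] = 0.673293, running G = 3.567023
t=4: π = [0.1682, 0.1997, 0.2583, 0.1956, 0.1782], E[r] = 0.9193, γ^t·E[r] = 0.603180, running G = 4.170204

G = 4.1702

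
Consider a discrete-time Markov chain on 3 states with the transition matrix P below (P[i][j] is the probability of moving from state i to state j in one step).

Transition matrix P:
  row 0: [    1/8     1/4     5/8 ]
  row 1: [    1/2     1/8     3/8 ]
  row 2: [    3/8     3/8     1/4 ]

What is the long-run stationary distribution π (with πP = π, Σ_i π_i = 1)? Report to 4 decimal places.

π = [0.3267, 0.2673, 0.4059]

Balance equations π_j = Σ_i π_i·P[i][j]:
  π_0 = 1/8·π_0 + 1/2·π_1 + 3/8·π_2
  π_1 = 1/4·π_0 + 1/8·π_1 + 3/8·π_2
  normalize: π_0 + π_1 + π_2 = 1
Solving the linear system gives exactly π = [33/101, 27/101, 41/101].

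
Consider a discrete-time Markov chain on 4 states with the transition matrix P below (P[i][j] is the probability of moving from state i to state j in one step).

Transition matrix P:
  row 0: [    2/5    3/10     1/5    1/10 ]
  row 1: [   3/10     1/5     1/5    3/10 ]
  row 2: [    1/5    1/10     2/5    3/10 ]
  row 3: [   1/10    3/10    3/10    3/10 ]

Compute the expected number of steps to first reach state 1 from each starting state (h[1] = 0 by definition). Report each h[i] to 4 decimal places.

First-step conditioning: h[1] = 0; for i ≠ 1, h[i] = 1 + Σ_k P[i][k]·h[k].
  h[0] = 1 + 2/5·h[0] + 1/5·h[2] + 1/10·h[3]
  h[2] = 1 + 1/5·h[0] + 2/5·h[2] + 3/10·h[3]
  h[3] = 1 + 1/10·h[0] + 3/10·h[2] + 3/10·h[3]
Solving the 3×3 linear system over states ≠ 1 gives exactly h = [155/38, 0, 195/38, 80/19] (h[1] = 0 is the target).

h = [4.0789, 0.0000, 5.1316, 4.2105]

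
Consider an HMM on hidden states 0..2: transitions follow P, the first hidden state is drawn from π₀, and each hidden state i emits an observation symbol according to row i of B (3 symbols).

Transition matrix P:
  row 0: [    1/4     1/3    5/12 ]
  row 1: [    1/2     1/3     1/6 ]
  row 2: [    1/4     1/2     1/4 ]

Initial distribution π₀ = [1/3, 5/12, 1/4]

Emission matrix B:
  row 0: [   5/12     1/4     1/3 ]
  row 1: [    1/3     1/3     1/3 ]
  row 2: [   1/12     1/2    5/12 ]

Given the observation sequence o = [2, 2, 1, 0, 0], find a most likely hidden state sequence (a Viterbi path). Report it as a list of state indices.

path = [1, 0, 2, 1, 0]

t=0: δ = [1.111e-01, 1.389e-01, 1.042e-01]  (obs o_0=2)
t=1: δ = [2.315e-02, 1.736e-02, 1.929e-02]  ψ = [1, 2, 0]  (obs o_1=2)
t=2: δ = [2.170e-03, 3.215e-03, 4.823e-03]  ψ = [1, 2, 0]  (obs o_2=1)
t=3: δ = [6.698e-04, 8.038e-04, 1.005e-04]  ψ = [1, 2, 2]  (obs o_3=0)
t=4: δ = [1.674e-04, 8.931e-05, 2.326e-05]  ψ = [1, 1, 0]  (obs o_4=0)
backtrack: best end state = 0; path = [1, 0, 2, 1, 0]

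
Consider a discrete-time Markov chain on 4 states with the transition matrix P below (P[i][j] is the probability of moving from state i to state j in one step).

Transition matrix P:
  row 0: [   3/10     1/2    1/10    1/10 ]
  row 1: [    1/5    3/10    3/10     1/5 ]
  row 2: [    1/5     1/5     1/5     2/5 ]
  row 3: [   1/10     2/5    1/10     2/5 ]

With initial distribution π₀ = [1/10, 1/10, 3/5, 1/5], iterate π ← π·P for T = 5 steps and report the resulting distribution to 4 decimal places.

t=0: π = [0.1000, 0.1000, 0.6000, 0.2000]
t=1: π = [0.1900, 0.2800, 0.1800, 0.3500]
t=2: π = [0.1840, 0.3550, 0.1740, 0.2870]
t=3: π = [0.1897, 0.3481, 0.1884, 0.2738]
t=4: π = [0.1916, 0.3465, 0.1885, 0.2735]
t=5: π = [0.1918, 0.3468, 0.1881, 0.2732]

π = [0.1918, 0.3468, 0.1881, 0.2732]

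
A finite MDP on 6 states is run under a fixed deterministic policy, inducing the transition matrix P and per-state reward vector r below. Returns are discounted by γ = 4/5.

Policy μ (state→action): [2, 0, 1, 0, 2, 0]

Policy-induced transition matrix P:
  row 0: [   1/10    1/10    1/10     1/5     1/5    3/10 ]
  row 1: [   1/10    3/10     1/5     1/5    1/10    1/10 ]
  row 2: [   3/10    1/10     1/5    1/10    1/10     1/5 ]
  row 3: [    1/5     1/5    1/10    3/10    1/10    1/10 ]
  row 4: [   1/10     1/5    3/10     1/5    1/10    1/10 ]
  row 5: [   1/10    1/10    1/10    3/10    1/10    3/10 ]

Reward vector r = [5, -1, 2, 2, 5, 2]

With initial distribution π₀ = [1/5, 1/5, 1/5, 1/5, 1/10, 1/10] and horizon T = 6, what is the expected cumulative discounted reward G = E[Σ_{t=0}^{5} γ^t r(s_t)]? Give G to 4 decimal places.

G = 8.5190

t=0: π = [0.2000, 0.2000, 0.2000, 0.2000, 0.1000, 0.1000], E[r] = 2.3000, γ^t·E[r] = 2.300000, running G = 2.300000
t=1: π = [0.1600, 0.1700, 0.1600, 0.2100, 0.1200, 0.1800], E[r] = 2.3300, γ^t·E[r] = 1.864000, running G = 4.164000
t=2: π = [0.1530, 0.1670, 0.1570, 0.2230, 0.1160, 0.1840], E[r] = 2.3060, γ^t·E[r] = 1.475840, running G = 5.639840
t=3: π = [0.1537, 0.1673, 0.1556, 0.2250, 0.1153, 0.1831], E[r] = 2.3051, γ^t·E[r] = 1.180211, running G = 6.820051
t=4: π = [0.1536, 0.1675, 0.1554, 0.2253, 0.1154, 0.1829], E[r] = 2.3045, γ^t·E[r] = 0.943923, running G = 7.763974
t=5: π = [0.1536, 0.1676, 0.1554, 0.2253, 0.1154, 0.1828], E[r] = 2.3042, γ^t·E[r] = 0.755037, running G = 8.519012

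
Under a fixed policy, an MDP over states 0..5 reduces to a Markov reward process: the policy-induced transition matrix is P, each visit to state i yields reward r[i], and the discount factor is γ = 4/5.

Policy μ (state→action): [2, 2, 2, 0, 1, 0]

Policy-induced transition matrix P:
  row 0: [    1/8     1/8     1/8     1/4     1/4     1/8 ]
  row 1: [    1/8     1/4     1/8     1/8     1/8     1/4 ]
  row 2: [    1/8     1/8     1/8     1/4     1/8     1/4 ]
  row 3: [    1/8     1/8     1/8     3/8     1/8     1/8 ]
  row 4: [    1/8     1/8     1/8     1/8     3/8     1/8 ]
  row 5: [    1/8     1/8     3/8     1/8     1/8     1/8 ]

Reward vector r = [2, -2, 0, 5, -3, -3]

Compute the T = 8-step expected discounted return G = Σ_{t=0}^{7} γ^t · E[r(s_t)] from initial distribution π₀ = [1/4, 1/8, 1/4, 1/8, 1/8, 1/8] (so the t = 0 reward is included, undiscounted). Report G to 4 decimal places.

t=0: π = [0.2500, 0.1250, 0.2500, 0.1250, 0.1250, 0.1250], E[r] = 0.1250, γ^t·E[r] = 0.125000, running G = 0.125000
t=1: π = [0.1250, 0.1406, 0.1563, 0.2188, 0.1875, 0.1719], E[r] = -0.0156, γ^t·E[r] = -0.012500, running G = 0.112500
t=2: π = [0.1250, 0.1426, 0.1680, 0.2148, 0.1875, 0.1621], E[r] = -0.0098, γ^t·E[r] = -0.006250, running G = 0.106250
t=3: π = [0.1250, 0.1428, 0.1655, 0.2153, 0.1875, 0.1638], E[r] = -0.0129, γ^t·E[r] = -0.006625, running G = 0.099625
t=4: π = [0.1250, 0.1429, 0.1660, 0.2151, 0.1875, 0.1635], E[r] = -0.0131, γ^t·E[r] = -0.005363, running G = 0.094263
t=5: π = [0.1250, 0.1429, 0.1659, 0.2152, 0.1875, 0.1636], E[r] = -0.0132, γ^t·E[r] = -0.004336, running G = 0.089926
t=6: π = [0.1250, 0.1429, 0.1659, 0.2151, 0.1875, 0.1636], E[r] = -0.0132, γ^t·E[r] = -0.003472, running G = 0.086455
t=7: π = [0.1250, 0.1429, 0.1659, 0.2151, 0.1875, 0.1636], E[r] = -0.0132, γ^t·E[r] = -0.002778, running G = 0.083676

G = 0.0837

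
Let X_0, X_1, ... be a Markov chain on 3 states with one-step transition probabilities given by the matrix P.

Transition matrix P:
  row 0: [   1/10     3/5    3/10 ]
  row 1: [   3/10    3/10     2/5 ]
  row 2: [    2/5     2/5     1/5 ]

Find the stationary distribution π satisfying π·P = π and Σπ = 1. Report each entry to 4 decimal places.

Balance equations π_j = Σ_i π_i·P[i][j]:
  π_0 = 1/10·π_0 + 3/10·π_1 + 2/5·π_2
  π_1 = 3/5·π_0 + 3/10·π_1 + 2/5·π_2
  normalize: π_0 + π_1 + π_2 = 1
Solving the linear system gives exactly π = [8/29, 12/29, 9/29].

π = [0.2759, 0.4138, 0.3103]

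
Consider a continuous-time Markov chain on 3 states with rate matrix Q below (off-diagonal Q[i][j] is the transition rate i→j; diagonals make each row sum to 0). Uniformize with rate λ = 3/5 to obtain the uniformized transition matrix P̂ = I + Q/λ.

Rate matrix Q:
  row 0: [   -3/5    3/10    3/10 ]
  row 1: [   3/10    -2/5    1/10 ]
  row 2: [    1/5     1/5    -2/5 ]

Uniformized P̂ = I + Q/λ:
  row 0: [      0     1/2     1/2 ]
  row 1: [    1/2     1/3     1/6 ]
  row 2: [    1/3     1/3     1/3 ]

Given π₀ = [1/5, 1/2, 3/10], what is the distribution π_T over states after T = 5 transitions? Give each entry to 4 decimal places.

π = [0.2992, 0.3824, 0.3184]

t=0: π = [0.2000, 0.5000, 0.3000]
t=1: π = [0.3500, 0.3667, 0.2833]
t=2: π = [0.2778, 0.3917, 0.3306]
t=3: π = [0.3060, 0.3796, 0.3144]
t=4: π = [0.2946, 0.3843, 0.3211]
t=5: π = [0.2992, 0.3824, 0.3184]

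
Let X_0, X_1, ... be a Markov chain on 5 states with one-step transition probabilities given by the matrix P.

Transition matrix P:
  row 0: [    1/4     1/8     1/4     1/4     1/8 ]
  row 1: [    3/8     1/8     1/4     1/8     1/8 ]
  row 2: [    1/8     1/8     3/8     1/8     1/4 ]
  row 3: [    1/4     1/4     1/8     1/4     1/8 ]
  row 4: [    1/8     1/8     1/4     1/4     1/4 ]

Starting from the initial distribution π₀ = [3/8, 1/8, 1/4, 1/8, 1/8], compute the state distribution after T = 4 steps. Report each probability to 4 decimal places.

t=0: π = [0.3750, 0.1250, 0.2500, 0.1250, 0.1250]
t=1: π = [0.2188, 0.1406, 0.2656, 0.2031, 0.1719]
t=2: π = [0.2129, 0.1504, 0.2578, 0.1992, 0.1797]
t=3: π = [0.2141, 0.1499, 0.2573, 0.1990, 0.1797]
t=4: π = [0.2141, 0.1499, 0.2573, 0.1991, 0.1796]

π = [0.2141, 0.1499, 0.2573, 0.1991, 0.1796]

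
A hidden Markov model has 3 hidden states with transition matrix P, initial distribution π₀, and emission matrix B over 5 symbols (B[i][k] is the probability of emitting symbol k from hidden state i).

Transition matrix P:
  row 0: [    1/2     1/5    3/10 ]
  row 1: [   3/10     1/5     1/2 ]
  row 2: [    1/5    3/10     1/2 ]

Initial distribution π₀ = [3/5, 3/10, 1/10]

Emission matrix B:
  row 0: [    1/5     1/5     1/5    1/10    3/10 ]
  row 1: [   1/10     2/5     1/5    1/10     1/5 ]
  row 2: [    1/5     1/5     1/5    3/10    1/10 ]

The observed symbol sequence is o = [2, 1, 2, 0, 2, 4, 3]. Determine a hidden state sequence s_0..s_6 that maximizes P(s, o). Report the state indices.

t=0: δ = [1.200e-01, 6.000e-02, 2.000e-02]  (obs o_0=2)
t=1: δ = [1.200e-02, 9.600e-03, 7.200e-03]  ψ = [0, 0, 0]  (obs o_1=1)
t=2: δ = [1.200e-03, 4.800e-04, 9.600e-04]  ψ = [0, 0, 1]  (obs o_2=2)
t=3: δ = [1.200e-04, 2.880e-05, 9.600e-05]  ψ = [0, 2, 2]  (obs o_3=0)
t=4: δ = [1.200e-05, 5.760e-06, 9.600e-06]  ψ = [0, 2, 2]  (obs o_4=2)
t=5: δ = [1.800e-06, 5.760e-07, 4.800e-07]  ψ = [0, 2, 2]  (obs o_5=4)
t=6: δ = [9.000e-08, 3.600e-08, 1.620e-07]  ψ = [0, 0, 0]  (obs o_6=3)
backtrack: best end state = 2; path = [0, 0, 0, 0, 0, 0, 2]

path = [0, 0, 0, 0, 0, 0, 2]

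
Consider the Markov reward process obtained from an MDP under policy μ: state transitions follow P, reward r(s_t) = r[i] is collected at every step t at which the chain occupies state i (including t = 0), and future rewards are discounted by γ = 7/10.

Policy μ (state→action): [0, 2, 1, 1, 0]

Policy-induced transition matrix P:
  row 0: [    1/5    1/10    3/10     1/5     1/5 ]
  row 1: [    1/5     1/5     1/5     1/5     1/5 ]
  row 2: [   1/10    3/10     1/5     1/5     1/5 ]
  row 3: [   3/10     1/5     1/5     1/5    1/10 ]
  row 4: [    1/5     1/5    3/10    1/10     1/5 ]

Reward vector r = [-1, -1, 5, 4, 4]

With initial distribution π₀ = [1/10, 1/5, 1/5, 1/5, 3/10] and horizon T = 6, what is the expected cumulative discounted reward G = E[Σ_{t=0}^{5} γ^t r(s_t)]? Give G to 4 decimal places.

G = 7.0223

t=0: π = [0.1000, 0.2000, 0.2000, 0.2000, 0.3000], E[r] = 2.7000, γ^t·E[r] = 2.700000, running G = 2.700000
t=1: π = [0.2000, 0.2100, 0.2400, 0.1700, 0.1800], E[r] = 2.1900, γ^t·E[r] = 1.533000, running G = 4.233000
t=2: π = [0.1930, 0.2040, 0.2380, 0.1820, 0.1830], E[r] = 2.2530, γ^t·E[r] = 1.103970, running G = 5.336970
t=3: π = [0.1944, 0.2045, 0.2376, 0.1817, 0.1818], E[r] = 2.2431, γ^t·E[r] = 0.769383, running G = 6.106353
t=4: π = [0.1944, 0.2043, 0.2376, 0.1818, 0.1818], E[r] = 2.2440, γ^t·E[r] = 0.538777, running G = 6.645130
t=5: π = [0.1944, 0.2043, 0.2376, 0.1818, 0.1818], E[r] = 2.2439, γ^t·E[r] = 0.377135, running G = 7.022266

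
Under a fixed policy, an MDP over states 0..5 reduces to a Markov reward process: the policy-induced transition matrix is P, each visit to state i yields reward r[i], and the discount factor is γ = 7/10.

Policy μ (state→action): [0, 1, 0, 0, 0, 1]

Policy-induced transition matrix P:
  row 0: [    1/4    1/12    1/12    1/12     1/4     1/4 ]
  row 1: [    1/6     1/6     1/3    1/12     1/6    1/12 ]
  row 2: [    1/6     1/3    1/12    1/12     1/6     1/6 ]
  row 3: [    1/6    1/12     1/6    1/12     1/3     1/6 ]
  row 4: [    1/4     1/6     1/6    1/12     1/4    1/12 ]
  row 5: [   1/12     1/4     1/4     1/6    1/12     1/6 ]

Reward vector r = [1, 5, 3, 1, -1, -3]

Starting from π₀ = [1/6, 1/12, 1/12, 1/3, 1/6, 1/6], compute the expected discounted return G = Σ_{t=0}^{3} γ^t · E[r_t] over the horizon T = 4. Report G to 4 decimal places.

t=0: π = [0.1667, 0.0833, 0.0833, 0.3333, 0.1667, 0.1667], E[r] = 0.5000, γ^t·E[r] = 0.500000, running G = 0.500000
t=1: π = [0.1806, 0.1528, 0.1736, 0.0972, 0.2361, 0.1597], E[r] = 0.8472, γ^t·E[r] = 0.593056, running G = 1.093056
t=2: π = [0.1881, 0.1858, 0.1759, 0.0966, 0.2043, 0.1493], E[r] = 1.0891, γ^t·E[r] = 0.533669, running G = 1.626725
t=3: π = [0.1869, 0.1847, 0.1797, 0.0958, 0.2030, 0.1498], E[r] = 1.0929, γ^t·E[r] = 0.374859, running G = 2.001583

G = 2.0016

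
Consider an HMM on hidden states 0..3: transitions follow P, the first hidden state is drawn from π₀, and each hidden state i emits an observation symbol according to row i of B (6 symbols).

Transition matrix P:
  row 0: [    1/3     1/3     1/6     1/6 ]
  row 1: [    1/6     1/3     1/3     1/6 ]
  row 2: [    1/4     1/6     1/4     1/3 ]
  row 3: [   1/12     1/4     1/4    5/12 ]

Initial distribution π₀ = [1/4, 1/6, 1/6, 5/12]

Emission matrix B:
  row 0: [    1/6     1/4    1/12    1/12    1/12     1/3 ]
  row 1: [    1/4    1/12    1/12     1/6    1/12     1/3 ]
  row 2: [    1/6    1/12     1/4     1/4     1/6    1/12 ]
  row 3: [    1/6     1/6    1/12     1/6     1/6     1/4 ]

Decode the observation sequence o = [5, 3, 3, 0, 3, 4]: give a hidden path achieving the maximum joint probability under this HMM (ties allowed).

t=0: δ = [8.333e-02, 5.556e-02, 1.389e-02, 1.042e-01]  (obs o_0=5)
t=1: δ = [2.315e-03, 4.630e-03, 6.510e-03, 7.234e-03]  ψ = [0, 0, 3, 3]  (obs o_1=3)
t=2: δ = [1.356e-04, 3.014e-04, 4.521e-04, 5.023e-04]  ψ = [2, 3, 3, 3]  (obs o_2=3)
t=3: δ = [1.884e-05, 3.140e-05, 2.093e-05, 3.489e-05]  ψ = [2, 3, 3, 3]  (obs o_3=0)
t=4: δ = [5.233e-07, 1.744e-06, 2.616e-06, 2.423e-06]  ψ = [0, 1, 1, 3]  (obs o_4=3)
t=5: δ = [5.451e-08, 5.047e-08, 1.090e-07, 1.682e-07]  ψ = [2, 3, 2, 3]  (obs o_5=4)
backtrack: best end state = 3; path = [3, 3, 3, 3, 3, 3]

path = [3, 3, 3, 3, 3, 3]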